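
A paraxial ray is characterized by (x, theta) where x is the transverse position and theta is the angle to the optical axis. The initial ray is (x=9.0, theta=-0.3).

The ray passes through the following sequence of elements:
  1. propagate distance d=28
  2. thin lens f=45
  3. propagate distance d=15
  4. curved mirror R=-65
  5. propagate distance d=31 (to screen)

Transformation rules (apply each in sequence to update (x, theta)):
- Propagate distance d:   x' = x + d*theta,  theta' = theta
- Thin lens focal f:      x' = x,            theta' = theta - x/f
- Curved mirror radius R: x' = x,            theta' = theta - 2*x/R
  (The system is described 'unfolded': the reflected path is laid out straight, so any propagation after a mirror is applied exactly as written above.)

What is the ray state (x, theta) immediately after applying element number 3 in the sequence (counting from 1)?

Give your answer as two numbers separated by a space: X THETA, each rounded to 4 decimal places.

Initial: x=9.0000 theta=-0.3000
After 1 (propagate distance d=28): x=0.6000 theta=-0.3000
After 2 (thin lens f=45): x=0.6000 theta=-47/150 (≈-0.3133)
After 3 (propagate distance d=15): x=-4.1000 theta=-47/150 (≈-0.3133)
Rounded to 4 decimal places: x = -4.1000, theta = -0.3133

Answer: -4.1000 -0.3133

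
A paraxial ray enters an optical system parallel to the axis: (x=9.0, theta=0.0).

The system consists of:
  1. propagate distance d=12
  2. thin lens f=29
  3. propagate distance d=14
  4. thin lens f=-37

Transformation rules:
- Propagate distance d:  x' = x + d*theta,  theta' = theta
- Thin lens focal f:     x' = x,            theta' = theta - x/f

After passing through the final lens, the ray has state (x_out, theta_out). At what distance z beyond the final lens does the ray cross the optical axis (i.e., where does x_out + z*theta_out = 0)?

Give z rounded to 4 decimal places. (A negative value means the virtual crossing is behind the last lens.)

Initial: x=9.0000 theta=0.0000
After 1 (propagate distance d=12): x=9.0000 theta=0.0000
After 2 (thin lens f=29): x=9.0000 theta=-9/29 (≈-0.3103)
After 3 (propagate distance d=14): x=135/29 (≈4.6552) theta=-9/29 (≈-0.3103)
After 4 (thin lens f=-37): x=135/29 (≈4.6552) theta=-198/1073 (≈-0.1845)
z_focus = -x_out/theta_out = -(135/29)/(-198/1073) = 555/22 ≈ 25.2273
Rounded to 4 decimal places: z = 25.2273

Answer: 25.2273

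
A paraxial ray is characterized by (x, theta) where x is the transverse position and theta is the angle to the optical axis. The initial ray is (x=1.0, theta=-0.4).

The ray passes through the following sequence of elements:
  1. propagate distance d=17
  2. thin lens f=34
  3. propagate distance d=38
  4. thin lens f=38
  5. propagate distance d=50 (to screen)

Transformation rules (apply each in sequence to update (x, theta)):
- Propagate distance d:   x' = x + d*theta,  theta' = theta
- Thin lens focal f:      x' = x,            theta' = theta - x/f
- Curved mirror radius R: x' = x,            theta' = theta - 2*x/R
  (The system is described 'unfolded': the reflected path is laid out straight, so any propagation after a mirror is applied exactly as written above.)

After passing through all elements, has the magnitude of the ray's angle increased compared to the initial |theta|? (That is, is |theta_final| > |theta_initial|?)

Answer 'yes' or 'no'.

Initial: x=1.0000 theta=-0.4000
After 1 (propagate distance d=17): x=-5.8000 theta=-0.4000
After 2 (thin lens f=34): x=-5.8000 theta=-39/170 (≈-0.2294)
After 3 (propagate distance d=38): x=-1234/85 (≈-14.5176) theta=-39/170 (≈-0.2294)
After 4 (thin lens f=38): x=-1234/85 (≈-14.5176) theta=29/190 (≈0.1526)
After 5 (propagate distance d=50 (to screen)): x=-11121/1615 (≈-6.8861) theta=29/190 (≈0.1526)
|theta_initial|=0.4000 |theta_final|=29/190 (≈0.1526) -> not increased

Answer: no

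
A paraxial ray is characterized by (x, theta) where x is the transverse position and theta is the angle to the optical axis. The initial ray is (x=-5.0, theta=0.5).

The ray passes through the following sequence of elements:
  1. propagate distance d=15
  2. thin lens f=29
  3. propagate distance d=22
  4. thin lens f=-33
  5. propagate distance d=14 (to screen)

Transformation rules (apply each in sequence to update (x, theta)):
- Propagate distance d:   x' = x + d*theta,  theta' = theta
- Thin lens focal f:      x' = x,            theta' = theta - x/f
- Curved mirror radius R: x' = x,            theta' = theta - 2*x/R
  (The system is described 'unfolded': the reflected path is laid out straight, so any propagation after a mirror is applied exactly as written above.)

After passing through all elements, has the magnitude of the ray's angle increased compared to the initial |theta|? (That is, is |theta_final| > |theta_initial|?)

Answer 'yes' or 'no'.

Answer: yes

Derivation:
Initial: x=-5.0000 theta=0.5000
After 1 (propagate distance d=15): x=2.5000 theta=0.5000
After 2 (thin lens f=29): x=2.5000 theta=12/29 (≈0.4138)
After 3 (propagate distance d=22): x=673/58 (≈11.6034) theta=12/29 (≈0.4138)
After 4 (thin lens f=-33): x=673/58 (≈11.6034) theta=1465/1914 (≈0.7654)
After 5 (propagate distance d=14 (to screen)): x=42719/1914 (≈22.3192) theta=1465/1914 (≈0.7654)
|theta_initial|=0.5000 |theta_final|=1465/1914 (≈0.7654) -> increased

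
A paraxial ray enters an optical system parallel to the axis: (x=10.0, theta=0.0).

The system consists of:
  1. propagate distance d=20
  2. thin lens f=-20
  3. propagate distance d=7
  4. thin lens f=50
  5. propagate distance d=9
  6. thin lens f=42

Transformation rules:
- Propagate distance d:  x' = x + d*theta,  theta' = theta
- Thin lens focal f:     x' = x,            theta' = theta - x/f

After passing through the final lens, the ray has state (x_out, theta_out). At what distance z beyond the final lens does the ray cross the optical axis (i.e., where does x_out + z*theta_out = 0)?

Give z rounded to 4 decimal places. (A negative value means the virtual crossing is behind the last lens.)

Initial: x=10.0000 theta=0.0000
After 1 (propagate distance d=20): x=10.0000 theta=0.0000
After 2 (thin lens f=-20): x=10.0000 theta=0.5000
After 3 (propagate distance d=7): x=13.5000 theta=0.5000
After 4 (thin lens f=50): x=13.5000 theta=0.2300
After 5 (propagate distance d=9): x=15.5700 theta=0.2300
After 6 (thin lens f=42): x=15.5700 theta=-197/1400 (≈-0.1407)
z_focus = -x_out/theta_out = -(15.5700)/(-197/1400) = 21798/197 ≈ 110.6497
Rounded to 4 decimal places: z = 110.6497

Answer: 110.6497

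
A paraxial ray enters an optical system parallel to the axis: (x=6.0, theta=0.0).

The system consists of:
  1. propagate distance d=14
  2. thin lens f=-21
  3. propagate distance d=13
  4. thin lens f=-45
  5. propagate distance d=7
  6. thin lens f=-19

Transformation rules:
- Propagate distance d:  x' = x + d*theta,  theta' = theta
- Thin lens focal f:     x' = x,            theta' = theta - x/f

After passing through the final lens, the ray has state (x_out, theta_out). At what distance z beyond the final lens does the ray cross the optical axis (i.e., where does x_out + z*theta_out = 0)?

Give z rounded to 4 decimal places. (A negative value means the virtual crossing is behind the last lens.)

Answer: -11.0427

Derivation:
Initial: x=6.0000 theta=0.0000
After 1 (propagate distance d=14): x=6.0000 theta=0.0000
After 2 (thin lens f=-21): x=6.0000 theta=2/7 (≈0.2857)
After 3 (propagate distance d=13): x=68/7 (≈9.7143) theta=2/7 (≈0.2857)
After 4 (thin lens f=-45): x=68/7 (≈9.7143) theta=158/315 (≈0.5016)
After 5 (propagate distance d=7): x=4166/315 (≈13.2254) theta=158/315 (≈0.5016)
After 6 (thin lens f=-19): x=4166/315 (≈13.2254) theta=1024/855 (≈1.1977)
z_focus = -x_out/theta_out = -(4166/315)/(1024/855) = -39577/3584 ≈ -11.0427
Rounded to 4 decimal places: z = -11.0427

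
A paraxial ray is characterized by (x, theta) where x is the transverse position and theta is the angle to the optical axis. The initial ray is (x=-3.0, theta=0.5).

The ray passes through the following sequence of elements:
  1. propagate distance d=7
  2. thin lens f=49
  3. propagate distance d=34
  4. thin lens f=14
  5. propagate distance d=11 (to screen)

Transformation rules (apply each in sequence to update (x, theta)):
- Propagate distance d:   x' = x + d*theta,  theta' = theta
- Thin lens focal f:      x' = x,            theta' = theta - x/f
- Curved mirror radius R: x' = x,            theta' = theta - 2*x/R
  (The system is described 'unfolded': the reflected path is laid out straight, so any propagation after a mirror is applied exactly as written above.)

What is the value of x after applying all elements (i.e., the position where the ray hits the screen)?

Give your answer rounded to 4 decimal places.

Initial: x=-3.0000 theta=0.5000
After 1 (propagate distance d=7): x=0.5000 theta=0.5000
After 2 (thin lens f=49): x=0.5000 theta=24/49 (≈0.4898)
After 3 (propagate distance d=34): x=1681/98 (≈17.1531) theta=24/49 (≈0.4898)
After 4 (thin lens f=14): x=1681/98 (≈17.1531) theta=-1009/1372 (≈-0.7354)
After 5 (propagate distance d=11 (to screen)): x=12435/1372 (≈9.0634) theta=-1009/1372 (≈-0.7354)
Rounded to 4 decimal places: x = 9.0634

Answer: 9.0634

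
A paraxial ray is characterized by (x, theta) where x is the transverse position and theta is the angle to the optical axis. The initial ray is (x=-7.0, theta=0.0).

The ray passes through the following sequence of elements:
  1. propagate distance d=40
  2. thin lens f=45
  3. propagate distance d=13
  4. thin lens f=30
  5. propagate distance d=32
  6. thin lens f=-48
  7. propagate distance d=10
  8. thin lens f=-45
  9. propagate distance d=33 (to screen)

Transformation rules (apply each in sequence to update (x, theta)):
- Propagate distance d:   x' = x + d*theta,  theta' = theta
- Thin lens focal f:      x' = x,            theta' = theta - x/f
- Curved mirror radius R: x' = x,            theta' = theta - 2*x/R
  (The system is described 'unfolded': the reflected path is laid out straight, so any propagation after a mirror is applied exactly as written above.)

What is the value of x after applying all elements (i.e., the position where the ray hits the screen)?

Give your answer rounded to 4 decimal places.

Initial: x=-7.0000 theta=0.0000
After 1 (propagate distance d=40): x=-7.0000 theta=0.0000
After 2 (thin lens f=45): x=-7.0000 theta=7/45 (≈0.1556)
After 3 (propagate distance d=13): x=-224/45 (≈-4.9778) theta=7/45 (≈0.1556)
After 4 (thin lens f=30): x=-224/45 (≈-4.9778) theta=217/675 (≈0.3215)
After 5 (propagate distance d=32): x=3584/675 (≈5.3096) theta=217/675 (≈0.3215)
After 6 (thin lens f=-48): x=3584/675 (≈5.3096) theta=35/81 (≈0.4321)
After 7 (propagate distance d=10): x=19502/2025 (≈9.6306) theta=35/81 (≈0.4321)
After 8 (thin lens f=-45): x=19502/2025 (≈9.6306) theta=58877/91125 (≈0.6461)
After 9 (propagate distance d=33 (to screen)): x=940177/30375 (≈30.9523) theta=58877/91125 (≈0.6461)
Rounded to 4 decimal places: x = 30.9523

Answer: 30.9523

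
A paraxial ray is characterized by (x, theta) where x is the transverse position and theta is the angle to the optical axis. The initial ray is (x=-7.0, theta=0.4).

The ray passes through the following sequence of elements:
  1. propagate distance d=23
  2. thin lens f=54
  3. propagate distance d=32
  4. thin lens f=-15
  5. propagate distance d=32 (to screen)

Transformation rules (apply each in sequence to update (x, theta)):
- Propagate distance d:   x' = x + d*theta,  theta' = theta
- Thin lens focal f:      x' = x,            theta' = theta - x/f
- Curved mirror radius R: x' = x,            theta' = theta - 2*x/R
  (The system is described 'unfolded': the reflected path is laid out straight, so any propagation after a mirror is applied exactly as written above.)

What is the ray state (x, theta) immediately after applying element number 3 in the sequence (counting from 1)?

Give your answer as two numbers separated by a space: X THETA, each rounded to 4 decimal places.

Answer: 13.6963 0.3593

Derivation:
Initial: x=-7.0000 theta=0.4000
After 1 (propagate distance d=23): x=2.2000 theta=0.4000
After 2 (thin lens f=54): x=2.2000 theta=97/270 (≈0.3593)
After 3 (propagate distance d=32): x=1849/135 (≈13.6963) theta=97/270 (≈0.3593)
Rounded to 4 decimal places: x = 13.6963, theta = 0.3593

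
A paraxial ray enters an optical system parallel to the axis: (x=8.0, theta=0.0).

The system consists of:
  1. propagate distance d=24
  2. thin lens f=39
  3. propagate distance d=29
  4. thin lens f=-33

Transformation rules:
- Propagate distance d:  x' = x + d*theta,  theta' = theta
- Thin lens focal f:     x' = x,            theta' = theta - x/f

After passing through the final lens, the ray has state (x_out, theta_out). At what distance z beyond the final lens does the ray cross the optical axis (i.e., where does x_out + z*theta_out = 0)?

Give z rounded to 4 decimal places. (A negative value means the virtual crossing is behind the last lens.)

Initial: x=8.0000 theta=0.0000
After 1 (propagate distance d=24): x=8.0000 theta=0.0000
After 2 (thin lens f=39): x=8.0000 theta=-8/39 (≈-0.2051)
After 3 (propagate distance d=29): x=80/39 (≈2.0513) theta=-8/39 (≈-0.2051)
After 4 (thin lens f=-33): x=80/39 (≈2.0513) theta=-184/1287 (≈-0.1430)
z_focus = -x_out/theta_out = -(80/39)/(-184/1287) = 330/23 ≈ 14.3478
Rounded to 4 decimal places: z = 14.3478

Answer: 14.3478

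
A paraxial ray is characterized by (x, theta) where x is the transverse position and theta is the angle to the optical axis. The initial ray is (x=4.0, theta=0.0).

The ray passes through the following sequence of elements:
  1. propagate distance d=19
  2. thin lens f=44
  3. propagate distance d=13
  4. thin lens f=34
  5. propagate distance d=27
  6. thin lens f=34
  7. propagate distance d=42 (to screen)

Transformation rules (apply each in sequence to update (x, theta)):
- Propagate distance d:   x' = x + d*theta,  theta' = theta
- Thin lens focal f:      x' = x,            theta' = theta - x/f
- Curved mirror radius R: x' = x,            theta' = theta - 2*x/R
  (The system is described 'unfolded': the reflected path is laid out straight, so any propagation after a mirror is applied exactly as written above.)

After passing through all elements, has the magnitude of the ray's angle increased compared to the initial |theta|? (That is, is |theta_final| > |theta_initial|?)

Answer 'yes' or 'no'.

Answer: yes

Derivation:
Initial: x=4.0000 theta=0.0000
After 1 (propagate distance d=19): x=4.0000 theta=0.0000
After 2 (thin lens f=44): x=4.0000 theta=-1/11 (≈-0.0909)
After 3 (propagate distance d=13): x=31/11 (≈2.8182) theta=-1/11 (≈-0.0909)
After 4 (thin lens f=34): x=31/11 (≈2.8182) theta=-65/374 (≈-0.1738)
After 5 (propagate distance d=27): x=-701/374 (≈-1.8743) theta=-65/374 (≈-0.1738)
After 6 (thin lens f=34): x=-701/374 (≈-1.8743) theta=-1509/12716 (≈-0.1187)
After 7 (propagate distance d=42 (to screen)): x=-21803/3179 (≈-6.8584) theta=-1509/12716 (≈-0.1187)
|theta_initial|=0.0000 |theta_final|=1509/12716 (≈0.1187) -> increased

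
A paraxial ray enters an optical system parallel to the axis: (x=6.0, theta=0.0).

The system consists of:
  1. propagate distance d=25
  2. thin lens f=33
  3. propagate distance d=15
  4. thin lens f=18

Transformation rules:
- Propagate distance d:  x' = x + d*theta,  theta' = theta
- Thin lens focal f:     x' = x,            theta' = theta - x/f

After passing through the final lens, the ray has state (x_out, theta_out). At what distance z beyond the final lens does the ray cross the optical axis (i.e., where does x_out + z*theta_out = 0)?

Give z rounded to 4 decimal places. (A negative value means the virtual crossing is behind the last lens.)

Answer: 9.0000

Derivation:
Initial: x=6.0000 theta=0.0000
After 1 (propagate distance d=25): x=6.0000 theta=0.0000
After 2 (thin lens f=33): x=6.0000 theta=-2/11 (≈-0.1818)
After 3 (propagate distance d=15): x=36/11 (≈3.2727) theta=-2/11 (≈-0.1818)
After 4 (thin lens f=18): x=36/11 (≈3.2727) theta=-4/11 (≈-0.3636)
z_focus = -x_out/theta_out = -(36/11)/(-4/11) = 9.0000
Rounded to 4 decimal places: z = 9.0000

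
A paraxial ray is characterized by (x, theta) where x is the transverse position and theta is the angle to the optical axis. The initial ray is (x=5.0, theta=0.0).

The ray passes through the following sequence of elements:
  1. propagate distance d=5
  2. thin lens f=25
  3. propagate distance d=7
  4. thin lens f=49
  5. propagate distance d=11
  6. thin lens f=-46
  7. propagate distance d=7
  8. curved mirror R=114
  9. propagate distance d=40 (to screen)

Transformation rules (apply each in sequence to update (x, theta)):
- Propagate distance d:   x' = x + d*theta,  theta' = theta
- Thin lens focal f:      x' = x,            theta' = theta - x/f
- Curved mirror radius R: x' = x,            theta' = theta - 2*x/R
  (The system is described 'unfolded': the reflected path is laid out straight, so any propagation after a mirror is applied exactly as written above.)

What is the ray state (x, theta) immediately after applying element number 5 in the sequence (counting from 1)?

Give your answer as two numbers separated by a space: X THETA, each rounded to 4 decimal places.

Answer: 0.5918 -0.2735

Derivation:
Initial: x=5.0000 theta=0.0000
After 1 (propagate distance d=5): x=5.0000 theta=0.0000
After 2 (thin lens f=25): x=5.0000 theta=-0.2000
After 3 (propagate distance d=7): x=3.6000 theta=-0.2000
After 4 (thin lens f=49): x=3.6000 theta=-67/245 (≈-0.2735)
After 5 (propagate distance d=11): x=29/49 (≈0.5918) theta=-67/245 (≈-0.2735)
Rounded to 4 decimal places: x = 0.5918, theta = -0.2735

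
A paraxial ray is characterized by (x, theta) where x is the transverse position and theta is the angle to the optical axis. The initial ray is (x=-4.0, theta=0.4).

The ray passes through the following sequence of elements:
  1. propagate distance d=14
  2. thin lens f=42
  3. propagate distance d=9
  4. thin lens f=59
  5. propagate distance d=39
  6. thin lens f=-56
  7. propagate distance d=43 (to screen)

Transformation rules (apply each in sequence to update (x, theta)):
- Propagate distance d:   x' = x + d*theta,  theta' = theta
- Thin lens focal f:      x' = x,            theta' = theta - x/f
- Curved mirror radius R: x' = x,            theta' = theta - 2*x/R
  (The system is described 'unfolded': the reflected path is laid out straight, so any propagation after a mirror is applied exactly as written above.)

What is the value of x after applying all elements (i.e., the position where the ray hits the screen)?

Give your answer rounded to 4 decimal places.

Initial: x=-4.0000 theta=0.4000
After 1 (propagate distance d=14): x=1.6000 theta=0.4000
After 2 (thin lens f=42): x=1.6000 theta=38/105 (≈0.3619)
After 3 (propagate distance d=9): x=34/7 (≈4.8571) theta=38/105 (≈0.3619)
After 4 (thin lens f=59): x=34/7 (≈4.8571) theta=1732/6195 (≈0.2796)
After 5 (propagate distance d=39): x=32546/2065 (≈15.7608) theta=1732/6195 (≈0.2796)
After 6 (thin lens f=-56): x=32546/2065 (≈15.7608) theta=19463/34692 (≈0.5610)
After 7 (propagate distance d=43 (to screen)): x=6918409/173460 (≈39.8848) theta=19463/34692 (≈0.5610)
Rounded to 4 decimal places: x = 39.8848

Answer: 39.8848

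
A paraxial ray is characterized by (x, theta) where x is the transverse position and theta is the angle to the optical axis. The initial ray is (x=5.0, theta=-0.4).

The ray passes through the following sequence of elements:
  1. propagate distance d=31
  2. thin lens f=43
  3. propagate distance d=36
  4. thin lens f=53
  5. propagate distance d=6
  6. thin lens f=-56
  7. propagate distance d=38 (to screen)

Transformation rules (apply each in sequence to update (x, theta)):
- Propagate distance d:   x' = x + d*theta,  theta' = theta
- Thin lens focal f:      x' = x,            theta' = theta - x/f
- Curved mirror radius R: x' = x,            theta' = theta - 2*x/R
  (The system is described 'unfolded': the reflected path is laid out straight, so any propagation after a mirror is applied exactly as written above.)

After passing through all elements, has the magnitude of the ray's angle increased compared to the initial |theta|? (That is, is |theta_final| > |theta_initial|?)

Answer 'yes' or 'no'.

Initial: x=5.0000 theta=-0.4000
After 1 (propagate distance d=31): x=-7.4000 theta=-0.4000
After 2 (thin lens f=43): x=-7.4000 theta=-49/215 (≈-0.2279)
After 3 (propagate distance d=36): x=-671/43 (≈-15.6047) theta=-49/215 (≈-0.2279)
After 4 (thin lens f=53): x=-671/43 (≈-15.6047) theta=758/11395 (≈0.0665)
After 5 (propagate distance d=6): x=-173267/11395 (≈-15.2055) theta=758/11395 (≈0.0665)
After 6 (thin lens f=-56): x=-173267/11395 (≈-15.2055) theta=-130819/638120 (≈-0.2050)
After 7 (propagate distance d=38 (to screen)): x=-7337037/319060 (≈-22.9958) theta=-130819/638120 (≈-0.2050)
|theta_initial|=0.4000 |theta_final|=130819/638120 (≈0.2050) -> not increased

Answer: no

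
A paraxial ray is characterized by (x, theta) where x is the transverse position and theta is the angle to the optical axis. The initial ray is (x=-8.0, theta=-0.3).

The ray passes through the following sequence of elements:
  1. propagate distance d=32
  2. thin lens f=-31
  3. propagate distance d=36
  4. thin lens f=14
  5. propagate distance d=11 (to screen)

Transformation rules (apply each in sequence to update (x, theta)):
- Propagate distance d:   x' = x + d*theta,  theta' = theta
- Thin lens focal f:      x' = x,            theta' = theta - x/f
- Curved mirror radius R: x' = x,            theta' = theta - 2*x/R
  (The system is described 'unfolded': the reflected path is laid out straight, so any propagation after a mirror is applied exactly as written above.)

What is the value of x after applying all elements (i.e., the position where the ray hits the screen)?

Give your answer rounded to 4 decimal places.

Answer: -20.0106

Derivation:
Initial: x=-8.0000 theta=-0.3000
After 1 (propagate distance d=32): x=-17.6000 theta=-0.3000
After 2 (thin lens f=-31): x=-17.6000 theta=-269/310 (≈-0.8677)
After 3 (propagate distance d=36): x=-1514/31 (≈-48.8387) theta=-269/310 (≈-0.8677)
After 4 (thin lens f=14): x=-1514/31 (≈-48.8387) theta=5687/2170 (≈2.6207)
After 5 (propagate distance d=11 (to screen)): x=-43423/2170 (≈-20.0106) theta=5687/2170 (≈2.6207)
Rounded to 4 decimal places: x = -20.0106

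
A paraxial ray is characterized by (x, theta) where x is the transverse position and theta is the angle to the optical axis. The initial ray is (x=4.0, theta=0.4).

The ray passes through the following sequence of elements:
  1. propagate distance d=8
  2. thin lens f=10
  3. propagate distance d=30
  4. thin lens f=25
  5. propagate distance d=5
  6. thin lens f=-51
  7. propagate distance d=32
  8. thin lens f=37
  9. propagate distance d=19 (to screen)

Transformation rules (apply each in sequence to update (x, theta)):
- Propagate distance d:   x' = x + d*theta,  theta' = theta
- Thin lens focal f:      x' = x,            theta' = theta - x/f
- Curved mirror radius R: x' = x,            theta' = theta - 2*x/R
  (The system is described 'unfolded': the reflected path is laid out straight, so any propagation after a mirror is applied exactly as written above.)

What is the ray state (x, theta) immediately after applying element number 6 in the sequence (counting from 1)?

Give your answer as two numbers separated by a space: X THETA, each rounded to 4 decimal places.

Answer: -3.5200 -0.2930

Derivation:
Initial: x=4.0000 theta=0.4000
After 1 (propagate distance d=8): x=7.2000 theta=0.4000
After 2 (thin lens f=10): x=7.2000 theta=-0.3200
After 3 (propagate distance d=30): x=-2.4000 theta=-0.3200
After 4 (thin lens f=25): x=-2.4000 theta=-0.2240
After 5 (propagate distance d=5): x=-3.5200 theta=-0.2240
After 6 (thin lens f=-51): x=-3.5200 theta=-1868/6375 (≈-0.2930)
Rounded to 4 decimal places: x = -3.5200, theta = -0.2930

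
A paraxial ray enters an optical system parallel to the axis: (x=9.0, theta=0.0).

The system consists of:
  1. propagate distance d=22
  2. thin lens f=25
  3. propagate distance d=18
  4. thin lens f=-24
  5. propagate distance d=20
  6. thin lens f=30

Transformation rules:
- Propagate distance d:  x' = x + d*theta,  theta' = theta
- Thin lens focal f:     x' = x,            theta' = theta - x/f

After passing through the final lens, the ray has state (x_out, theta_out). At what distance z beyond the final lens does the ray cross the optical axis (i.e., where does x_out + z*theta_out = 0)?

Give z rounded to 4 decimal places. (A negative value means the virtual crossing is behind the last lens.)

Initial: x=9.0000 theta=0.0000
After 1 (propagate distance d=22): x=9.0000 theta=0.0000
After 2 (thin lens f=25): x=9.0000 theta=-0.3600
After 3 (propagate distance d=18): x=2.5200 theta=-0.3600
After 4 (thin lens f=-24): x=2.5200 theta=-0.2550
After 5 (propagate distance d=20): x=-2.5800 theta=-0.2550
After 6 (thin lens f=30): x=-2.5800 theta=-0.1690
z_focus = -x_out/theta_out = -(-2.5800)/(-0.1690) = -2580/169 ≈ -15.2663
Rounded to 4 decimal places: z = -15.2663

Answer: -15.2663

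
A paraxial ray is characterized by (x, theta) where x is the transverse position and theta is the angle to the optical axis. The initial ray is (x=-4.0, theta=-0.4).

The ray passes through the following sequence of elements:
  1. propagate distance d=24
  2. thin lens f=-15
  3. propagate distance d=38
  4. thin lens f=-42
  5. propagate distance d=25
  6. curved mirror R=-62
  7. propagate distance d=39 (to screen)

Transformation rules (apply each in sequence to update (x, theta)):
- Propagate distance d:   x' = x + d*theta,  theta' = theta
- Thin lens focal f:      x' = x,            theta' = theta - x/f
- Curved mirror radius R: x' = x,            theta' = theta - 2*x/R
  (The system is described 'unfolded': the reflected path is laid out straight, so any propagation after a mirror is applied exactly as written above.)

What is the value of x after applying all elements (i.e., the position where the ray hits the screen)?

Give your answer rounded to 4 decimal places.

Initial: x=-4.0000 theta=-0.4000
After 1 (propagate distance d=24): x=-13.6000 theta=-0.4000
After 2 (thin lens f=-15): x=-13.6000 theta=-98/75 (≈-1.3067)
After 3 (propagate distance d=38): x=-4744/75 (≈-63.2533) theta=-98/75 (≈-1.3067)
After 4 (thin lens f=-42): x=-4744/75 (≈-63.2533) theta=-886/315 (≈-2.8127)
After 5 (propagate distance d=25): x=-210374/1575 (≈-133.5708) theta=-886/315 (≈-2.8127)
After 6 (curved mirror R=-62): x=-210374/1575 (≈-133.5708) theta=-49672/6975 (≈-7.1214)
After 7 (propagate distance d=39 (to screen)): x=-803282/1953 (≈-411.3067) theta=-49672/6975 (≈-7.1214)
Rounded to 4 decimal places: x = -411.3067

Answer: -411.3067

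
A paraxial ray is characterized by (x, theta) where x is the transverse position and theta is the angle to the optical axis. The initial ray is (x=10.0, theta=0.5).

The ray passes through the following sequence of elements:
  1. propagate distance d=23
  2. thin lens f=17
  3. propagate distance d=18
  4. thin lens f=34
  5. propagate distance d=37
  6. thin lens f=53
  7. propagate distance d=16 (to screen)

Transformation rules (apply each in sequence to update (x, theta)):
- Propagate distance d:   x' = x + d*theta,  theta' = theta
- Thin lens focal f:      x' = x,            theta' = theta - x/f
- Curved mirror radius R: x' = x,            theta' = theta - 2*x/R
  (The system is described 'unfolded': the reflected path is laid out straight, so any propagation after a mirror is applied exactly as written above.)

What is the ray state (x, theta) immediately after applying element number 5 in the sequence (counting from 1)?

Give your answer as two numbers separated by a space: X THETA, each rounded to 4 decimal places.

Initial: x=10.0000 theta=0.5000
After 1 (propagate distance d=23): x=21.5000 theta=0.5000
After 2 (thin lens f=17): x=21.5000 theta=-13/17 (≈-0.7647)
After 3 (propagate distance d=18): x=263/34 (≈7.7353) theta=-13/17 (≈-0.7647)
After 4 (thin lens f=34): x=263/34 (≈7.7353) theta=-1147/1156 (≈-0.9922)
After 5 (propagate distance d=37): x=-33497/1156 (≈-28.9766) theta=-1147/1156 (≈-0.9922)
Rounded to 4 decimal places: x = -28.9766, theta = -0.9922

Answer: -28.9766 -0.9922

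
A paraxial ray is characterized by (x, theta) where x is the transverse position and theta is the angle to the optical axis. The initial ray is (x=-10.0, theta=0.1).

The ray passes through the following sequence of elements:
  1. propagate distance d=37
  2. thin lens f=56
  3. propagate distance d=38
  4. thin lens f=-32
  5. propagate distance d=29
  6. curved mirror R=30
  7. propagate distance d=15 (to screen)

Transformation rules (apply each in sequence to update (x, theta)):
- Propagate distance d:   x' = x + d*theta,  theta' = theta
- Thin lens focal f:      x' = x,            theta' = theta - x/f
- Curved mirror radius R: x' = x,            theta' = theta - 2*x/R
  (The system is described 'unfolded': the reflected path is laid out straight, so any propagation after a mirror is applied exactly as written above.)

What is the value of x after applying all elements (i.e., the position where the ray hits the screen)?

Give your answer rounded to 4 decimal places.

Initial: x=-10.0000 theta=0.1000
After 1 (propagate distance d=37): x=-6.3000 theta=0.1000
After 2 (thin lens f=56): x=-6.3000 theta=0.2125
After 3 (propagate distance d=38): x=1.7750 theta=0.2125
After 4 (thin lens f=-32): x=1.7750 theta=343/1280 (≈0.2680)
After 5 (propagate distance d=29): x=12219/1280 (≈9.5461) theta=343/1280 (≈0.2680)
After 6 (curved mirror R=30): x=12219/1280 (≈9.5461) theta=-1179/3200 (≈-0.3684)
After 7 (propagate distance d=15 (to screen)): x=1029/256 (≈4.0195) theta=-1179/3200 (≈-0.3684)
Rounded to 4 decimal places: x = 4.0195

Answer: 4.0195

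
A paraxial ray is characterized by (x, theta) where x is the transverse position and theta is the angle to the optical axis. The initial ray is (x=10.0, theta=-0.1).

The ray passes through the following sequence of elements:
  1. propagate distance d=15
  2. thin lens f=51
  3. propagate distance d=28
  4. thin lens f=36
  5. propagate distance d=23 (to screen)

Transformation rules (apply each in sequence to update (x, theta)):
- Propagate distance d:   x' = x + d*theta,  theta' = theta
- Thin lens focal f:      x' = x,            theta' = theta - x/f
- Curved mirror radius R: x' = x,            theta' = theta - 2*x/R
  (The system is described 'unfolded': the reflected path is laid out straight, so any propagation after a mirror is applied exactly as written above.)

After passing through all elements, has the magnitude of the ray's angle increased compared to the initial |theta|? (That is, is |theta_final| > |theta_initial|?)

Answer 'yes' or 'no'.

Answer: yes

Derivation:
Initial: x=10.0000 theta=-0.1000
After 1 (propagate distance d=15): x=8.5000 theta=-0.1000
After 2 (thin lens f=51): x=8.5000 theta=-4/15 (≈-0.2667)
After 3 (propagate distance d=28): x=31/30 (≈1.0333) theta=-4/15 (≈-0.2667)
After 4 (thin lens f=36): x=31/30 (≈1.0333) theta=-319/1080 (≈-0.2954)
After 5 (propagate distance d=23 (to screen)): x=-6221/1080 (≈-5.7602) theta=-319/1080 (≈-0.2954)
|theta_initial|=0.1000 |theta_final|=319/1080 (≈0.2954) -> increased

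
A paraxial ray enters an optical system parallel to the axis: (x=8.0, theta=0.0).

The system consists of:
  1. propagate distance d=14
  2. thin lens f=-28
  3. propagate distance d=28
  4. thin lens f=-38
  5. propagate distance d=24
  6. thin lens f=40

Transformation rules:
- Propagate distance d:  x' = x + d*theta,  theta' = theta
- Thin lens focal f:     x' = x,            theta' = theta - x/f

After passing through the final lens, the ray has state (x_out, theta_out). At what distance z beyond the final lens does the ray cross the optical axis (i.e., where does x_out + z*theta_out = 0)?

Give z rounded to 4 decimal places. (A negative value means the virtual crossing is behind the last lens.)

Answer: 281.0256

Derivation:
Initial: x=8.0000 theta=0.0000
After 1 (propagate distance d=14): x=8.0000 theta=0.0000
After 2 (thin lens f=-28): x=8.0000 theta=2/7 (≈0.2857)
After 3 (propagate distance d=28): x=16.0000 theta=2/7 (≈0.2857)
After 4 (thin lens f=-38): x=16.0000 theta=94/133 (≈0.7068)
After 5 (propagate distance d=24): x=4384/133 (≈32.9624) theta=94/133 (≈0.7068)
After 6 (thin lens f=40): x=4384/133 (≈32.9624) theta=-78/665 (≈-0.1173)
z_focus = -x_out/theta_out = -(4384/133)/(-78/665) = 10960/39 ≈ 281.0256
Rounded to 4 decimal places: z = 281.0256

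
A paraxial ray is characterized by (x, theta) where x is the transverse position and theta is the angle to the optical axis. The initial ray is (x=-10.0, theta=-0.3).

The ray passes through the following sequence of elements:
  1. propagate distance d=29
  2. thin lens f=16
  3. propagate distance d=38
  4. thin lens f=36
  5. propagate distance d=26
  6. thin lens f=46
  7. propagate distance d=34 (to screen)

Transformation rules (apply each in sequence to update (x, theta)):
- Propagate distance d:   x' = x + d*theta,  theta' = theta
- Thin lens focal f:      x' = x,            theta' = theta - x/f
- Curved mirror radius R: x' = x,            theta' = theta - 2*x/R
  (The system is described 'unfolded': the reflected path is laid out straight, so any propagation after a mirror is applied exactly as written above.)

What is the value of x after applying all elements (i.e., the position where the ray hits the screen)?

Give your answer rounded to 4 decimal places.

Answer: 22.9497

Derivation:
Initial: x=-10.0000 theta=-0.3000
After 1 (propagate distance d=29): x=-18.7000 theta=-0.3000
After 2 (thin lens f=16): x=-18.7000 theta=139/160 (≈0.8688)
After 3 (propagate distance d=38): x=14.3125 theta=139/160 (≈0.8688)
After 4 (thin lens f=36): x=14.3125 theta=1357/2880 (≈0.4712)
After 5 (propagate distance d=26): x=38251/1440 (≈26.5632) theta=1357/2880 (≈0.4712)
After 6 (thin lens f=46): x=38251/1440 (≈26.5632) theta=-22/207 (≈-0.1063)
After 7 (propagate distance d=34 (to screen)): x=760093/33120 (≈22.9497) theta=-22/207 (≈-0.1063)
Rounded to 4 decimal places: x = 22.9497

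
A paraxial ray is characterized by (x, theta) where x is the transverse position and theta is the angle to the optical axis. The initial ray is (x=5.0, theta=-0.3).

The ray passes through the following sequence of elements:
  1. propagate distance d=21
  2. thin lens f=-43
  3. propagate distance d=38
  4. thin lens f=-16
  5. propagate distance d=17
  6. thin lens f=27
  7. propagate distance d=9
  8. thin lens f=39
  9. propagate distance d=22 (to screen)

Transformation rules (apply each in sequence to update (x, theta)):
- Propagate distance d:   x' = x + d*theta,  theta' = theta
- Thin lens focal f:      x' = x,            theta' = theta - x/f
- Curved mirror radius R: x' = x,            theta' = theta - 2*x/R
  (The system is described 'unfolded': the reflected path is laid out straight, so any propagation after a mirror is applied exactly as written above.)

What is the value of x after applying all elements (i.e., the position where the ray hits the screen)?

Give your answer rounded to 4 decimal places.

Initial: x=5.0000 theta=-0.3000
After 1 (propagate distance d=21): x=-1.3000 theta=-0.3000
After 2 (thin lens f=-43): x=-1.3000 theta=-71/215 (≈-0.3302)
After 3 (propagate distance d=38): x=-1191/86 (≈-13.8488) theta=-71/215 (≈-0.3302)
After 4 (thin lens f=-16): x=-1191/86 (≈-13.8488) theta=-8227/6880 (≈-1.1958)
After 5 (propagate distance d=17): x=-235139/6880 (≈-34.1772) theta=-8227/6880 (≈-1.1958)
After 6 (thin lens f=27): x=-235139/6880 (≈-34.1772) theta=1301/18576 (≈0.0700)
After 7 (propagate distance d=9): x=-692407/20640 (≈-33.5469) theta=1301/18576 (≈0.0700)
After 8 (thin lens f=39): x=-692407/20640 (≈-33.5469) theta=2246351/2414880 (≈0.9302)
After 9 (propagate distance d=22 (to screen)): x=-31591897/2414880 (≈-13.0822) theta=2246351/2414880 (≈0.9302)
Rounded to 4 decimal places: x = -13.0822

Answer: -13.0822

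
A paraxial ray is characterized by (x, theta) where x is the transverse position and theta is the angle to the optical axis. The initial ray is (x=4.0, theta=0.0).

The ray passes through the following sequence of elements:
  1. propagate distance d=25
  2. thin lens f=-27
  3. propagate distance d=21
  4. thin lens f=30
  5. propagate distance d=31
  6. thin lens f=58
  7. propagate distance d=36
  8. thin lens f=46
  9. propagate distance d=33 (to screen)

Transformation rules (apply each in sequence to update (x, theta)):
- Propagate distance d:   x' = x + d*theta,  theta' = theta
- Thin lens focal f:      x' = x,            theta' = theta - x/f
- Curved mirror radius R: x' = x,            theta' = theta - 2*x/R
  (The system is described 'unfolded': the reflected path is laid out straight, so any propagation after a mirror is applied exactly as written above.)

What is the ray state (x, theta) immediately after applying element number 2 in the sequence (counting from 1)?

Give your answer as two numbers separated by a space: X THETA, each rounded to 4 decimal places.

Initial: x=4.0000 theta=0.0000
After 1 (propagate distance d=25): x=4.0000 theta=0.0000
After 2 (thin lens f=-27): x=4.0000 theta=4/27 (≈0.1481)
Rounded to 4 decimal places: x = 4.0000, theta = 0.1481

Answer: 4.0000 0.1481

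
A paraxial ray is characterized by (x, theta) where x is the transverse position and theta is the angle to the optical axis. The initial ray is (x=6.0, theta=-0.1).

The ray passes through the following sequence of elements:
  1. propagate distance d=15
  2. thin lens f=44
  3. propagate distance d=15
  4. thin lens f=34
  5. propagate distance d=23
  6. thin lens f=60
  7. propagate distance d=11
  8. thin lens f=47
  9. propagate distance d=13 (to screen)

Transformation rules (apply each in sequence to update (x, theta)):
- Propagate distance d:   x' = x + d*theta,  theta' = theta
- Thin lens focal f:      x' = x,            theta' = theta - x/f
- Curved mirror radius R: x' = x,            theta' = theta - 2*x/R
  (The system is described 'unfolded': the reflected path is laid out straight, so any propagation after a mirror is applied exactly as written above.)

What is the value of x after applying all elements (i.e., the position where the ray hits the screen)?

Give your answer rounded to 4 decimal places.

Answer: -6.7057

Derivation:
Initial: x=6.0000 theta=-0.1000
After 1 (propagate distance d=15): x=4.5000 theta=-0.1000
After 2 (thin lens f=44): x=4.5000 theta=-89/440 (≈-0.2023)
After 3 (propagate distance d=15): x=129/88 (≈1.4659) theta=-89/440 (≈-0.2023)
After 4 (thin lens f=34): x=129/88 (≈1.4659) theta=-3671/14960 (≈-0.2454)
After 5 (propagate distance d=23): x=-62503/14960 (≈-4.1780) theta=-3671/14960 (≈-0.2454)
After 6 (thin lens f=60): x=-62503/14960 (≈-4.1780) theta=-157757/897600 (≈-0.1758)
After 7 (propagate distance d=11): x=-5485507/897600 (≈-6.1113) theta=-157757/897600 (≈-0.1758)
After 8 (thin lens f=47): x=-5485507/897600 (≈-6.1113) theta=-40189/878900 (≈-0.0457)
After 9 (propagate distance d=13 (to screen)): x=-56579353/8437440 (≈-6.7057) theta=-40189/878900 (≈-0.0457)
Rounded to 4 decimal places: x = -6.7057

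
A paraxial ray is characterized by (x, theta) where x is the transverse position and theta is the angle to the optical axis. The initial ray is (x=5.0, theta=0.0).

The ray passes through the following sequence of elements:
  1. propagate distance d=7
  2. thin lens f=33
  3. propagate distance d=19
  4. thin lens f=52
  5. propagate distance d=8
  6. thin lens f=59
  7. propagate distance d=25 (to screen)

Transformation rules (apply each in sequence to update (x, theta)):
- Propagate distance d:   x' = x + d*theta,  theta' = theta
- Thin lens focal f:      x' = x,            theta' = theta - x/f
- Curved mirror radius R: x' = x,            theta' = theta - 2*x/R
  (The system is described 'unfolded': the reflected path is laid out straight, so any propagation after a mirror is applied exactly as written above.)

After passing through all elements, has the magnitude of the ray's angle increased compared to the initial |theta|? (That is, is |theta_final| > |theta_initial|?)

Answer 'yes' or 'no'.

Initial: x=5.0000 theta=0.0000
After 1 (propagate distance d=7): x=5.0000 theta=0.0000
After 2 (thin lens f=33): x=5.0000 theta=-5/33 (≈-0.1515)
After 3 (propagate distance d=19): x=70/33 (≈2.1212) theta=-5/33 (≈-0.1515)
After 4 (thin lens f=52): x=70/33 (≈2.1212) theta=-5/26 (≈-0.1923)
After 5 (propagate distance d=8): x=250/429 (≈0.5828) theta=-5/26 (≈-0.1923)
After 6 (thin lens f=59): x=250/429 (≈0.5828) theta=-10235/50622 (≈-0.2022)
After 7 (propagate distance d=25 (to screen)): x=-226375/50622 (≈-4.4719) theta=-10235/50622 (≈-0.2022)
|theta_initial|=0.0000 |theta_final|=10235/50622 (≈0.2022) -> increased

Answer: yes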